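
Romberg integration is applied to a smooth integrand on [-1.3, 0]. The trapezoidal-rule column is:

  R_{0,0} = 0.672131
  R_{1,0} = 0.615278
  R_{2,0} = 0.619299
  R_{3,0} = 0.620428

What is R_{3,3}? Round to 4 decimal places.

Richardson extrapolation on the trapezoidal column (denominator 4−1=3):
R_{1,1} = 0.615278 + (0.615278 − 0.672131)/3 = 0.596327
R_{2,1} = 0.619299 + (0.619299 − 0.615278)/3 = 0.620639
R_{3,1} = (4·0.620428 − 0.619299) / 3 = 0.620804
R_{2,2} = (16·0.620639 − 0.596327) / 15 = 0.622260
R_{3,2} = (16·0.620804 − 0.620639) / 15 = 0.620815
R_{3,3} = 0.620815 + (0.620815 − 0.622260)/63 = 0.620792
(Column j=1 coincides with Simpson's rule on the same nodes.)

0.6208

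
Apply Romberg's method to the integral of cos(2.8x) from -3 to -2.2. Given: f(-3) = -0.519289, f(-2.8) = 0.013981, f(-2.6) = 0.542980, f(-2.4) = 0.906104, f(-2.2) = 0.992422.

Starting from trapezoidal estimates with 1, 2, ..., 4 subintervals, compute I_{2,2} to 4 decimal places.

I_{0,0} (trapezoid, 1 panel, h=0.8000): 0.189253
I_{1,0} (trapezoid, 2 panels, h=0.4000): 0.311819
I_{2,0} (trapezoid, 4 panels, h=0.2000): 0.339926
I_{1,1} = 0.311819 + (0.311819 − 0.189253)/3 = 0.352674
I_{2,1} = 0.339926 + (0.339926 − 0.311819)/3 = 0.349295
I_{2,2} = 0.349295 + (0.349295 − 0.352674)/15 = 0.349070

0.3491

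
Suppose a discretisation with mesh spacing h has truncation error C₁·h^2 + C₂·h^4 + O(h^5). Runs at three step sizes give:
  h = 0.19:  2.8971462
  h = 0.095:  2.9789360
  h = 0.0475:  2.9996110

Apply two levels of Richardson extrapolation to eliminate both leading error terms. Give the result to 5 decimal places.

3.00652

First eliminate the h^2 term (factor 2^2 = 4):
  B₁ = (4·2.9789360 − 2.8971462)/3 = 3.0061993
  B₂ = (4·2.9996110 − 2.9789360)/3 = 3.0065027
Then eliminate the h^4 term (factor 2^4 = 16):
  (16·3.0065027 − 3.0061993)/15 = 3.0065229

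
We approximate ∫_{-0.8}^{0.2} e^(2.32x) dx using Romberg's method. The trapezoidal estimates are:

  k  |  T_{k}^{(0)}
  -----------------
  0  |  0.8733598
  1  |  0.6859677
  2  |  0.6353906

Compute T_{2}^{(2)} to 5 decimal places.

0.61820

Richardson extrapolation on the trapezoidal column (denominator 4−1=3):
T_{1}^{(1)} = 0.6859677 + (0.6859677 − 0.8733598)/3 = 0.6235037
T_{2}^{(1)} = (4·0.6353906 − 0.6859677) / 3 = 0.6185316
T_{2}^{(2)} = (16·0.6185316 − 0.6235037) / 15 = 0.6182001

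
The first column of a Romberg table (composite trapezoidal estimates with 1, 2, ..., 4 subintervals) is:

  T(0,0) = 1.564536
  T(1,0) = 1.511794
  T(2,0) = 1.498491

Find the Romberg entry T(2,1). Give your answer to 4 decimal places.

Richardson extrapolation on the trapezoidal column (denominator 4−1=3):
T(2,1) = 1.498491 + (1.498491 − 1.511794)/3 = 1.494057

1.4941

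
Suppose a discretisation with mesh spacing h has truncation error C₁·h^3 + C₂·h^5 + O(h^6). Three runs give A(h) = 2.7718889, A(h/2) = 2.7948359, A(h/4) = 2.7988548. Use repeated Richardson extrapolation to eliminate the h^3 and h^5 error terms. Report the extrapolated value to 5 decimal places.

First eliminate the h^3 term (factor 2^3 = 8):
  B₁ = (8·2.7948359 − 2.7718889)/7 = 2.7981140
  B₂ = (8·2.7988548 − 2.7948359)/7 = 2.7994289
Then eliminate the h^5 term (factor 2^5 = 32):
  (32·2.7994289 − 2.7981140)/31 = 2.7994713

2.79947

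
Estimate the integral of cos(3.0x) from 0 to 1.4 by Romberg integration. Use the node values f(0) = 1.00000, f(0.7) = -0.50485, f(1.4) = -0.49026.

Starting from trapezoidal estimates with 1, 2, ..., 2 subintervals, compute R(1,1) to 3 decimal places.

R(0,0) (trapezoid, 1 panel, h=1.4000): 0.35682
R(1,0) (trapezoid, 2 panels, h=0.7000): -0.17499
R(1,1) = -0.17499 + (-0.17499 − 0.35682)/3 = -0.35226

-0.352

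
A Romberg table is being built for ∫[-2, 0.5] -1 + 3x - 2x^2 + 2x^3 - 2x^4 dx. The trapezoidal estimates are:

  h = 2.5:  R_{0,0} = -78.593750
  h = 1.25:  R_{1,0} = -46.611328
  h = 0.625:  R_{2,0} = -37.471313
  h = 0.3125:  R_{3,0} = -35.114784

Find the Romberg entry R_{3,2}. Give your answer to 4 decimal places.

Richardson extrapolation on the trapezoidal column (denominator 4−1=3):
R_{2,1} = (4·(-37.471313) − (-46.611328)) / 3 = -34.424641
R_{3,1} = (4·(-35.114784) − (-37.471313)) / 3 = -34.329274
R_{3,2} = (16·(-34.329274) − (-34.424641)) / 15 = -34.322916

-34.3229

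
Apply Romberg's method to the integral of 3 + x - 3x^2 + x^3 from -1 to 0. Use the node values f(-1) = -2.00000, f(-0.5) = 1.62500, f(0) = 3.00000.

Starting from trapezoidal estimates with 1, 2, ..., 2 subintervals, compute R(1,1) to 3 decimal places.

R(0,0) (trapezoid, 1 panel, h=1.0000): 0.50000
R(1,0) (trapezoid, 2 panels, h=0.5000): 1.06250
R(1,1) = 1.06250 + (1.06250 − 0.50000)/3 = 1.25000

1.250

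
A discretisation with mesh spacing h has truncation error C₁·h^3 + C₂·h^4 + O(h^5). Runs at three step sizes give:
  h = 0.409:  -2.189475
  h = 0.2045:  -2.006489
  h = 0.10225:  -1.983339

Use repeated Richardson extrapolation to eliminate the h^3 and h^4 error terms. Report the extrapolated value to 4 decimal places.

First eliminate the h^3 term (factor 2^3 = 8):
  B₁ = (8·(-2.006489) − (-2.189475))/7 = -1.980348
  B₂ = (8·(-1.983339) − (-2.006489))/7 = -1.980032
Then eliminate the h^4 term (factor 2^4 = 16):
  (16·(-1.980032) − (-1.980348))/15 = -1.980011

-1.9800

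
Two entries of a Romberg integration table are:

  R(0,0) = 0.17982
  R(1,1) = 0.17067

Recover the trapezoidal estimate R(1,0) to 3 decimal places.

From R(1,1) = (4·R(1,0) − R(0,0))/3, solve for R(1,0):
4·R(1,0) = 3·0.17067 + 0.17982 = 0.69183
R(1,0) = 0.17296

0.173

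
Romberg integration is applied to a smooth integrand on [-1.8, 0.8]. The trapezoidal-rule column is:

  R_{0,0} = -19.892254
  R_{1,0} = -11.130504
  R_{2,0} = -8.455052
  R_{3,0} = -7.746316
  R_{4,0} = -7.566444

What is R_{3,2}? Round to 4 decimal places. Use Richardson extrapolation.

Richardson extrapolation on the trapezoidal column (denominator 4−1=3):
R_{2,1} = (4·(-8.455052) − (-11.130504)) / 3 = -7.563235
R_{3,1} = (4·(-7.746316) − (-8.455052)) / 3 = -7.510071
R_{3,2} = -7.510071 + (-7.510071 − (-7.563235))/15 = -7.506527

-7.5065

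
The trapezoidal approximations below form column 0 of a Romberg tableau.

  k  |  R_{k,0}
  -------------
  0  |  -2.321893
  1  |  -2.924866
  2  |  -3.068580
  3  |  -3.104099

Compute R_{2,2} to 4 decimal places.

-3.1159

Richardson extrapolation on the trapezoidal column (denominator 4−1=3):
R_{1,1} = (4·(-2.924866) − (-2.321893)) / 3 = -3.125857
R_{2,1} = (4·(-3.068580) − (-2.924866)) / 3 = -3.116485
R_{2,2} = (16·(-3.116485) − (-3.125857)) / 15 = -3.115860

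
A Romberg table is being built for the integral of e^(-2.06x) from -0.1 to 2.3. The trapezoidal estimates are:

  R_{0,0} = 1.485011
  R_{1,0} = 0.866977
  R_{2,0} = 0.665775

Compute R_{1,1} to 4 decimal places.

Richardson extrapolation on the trapezoidal column (denominator 4−1=3):
R_{1,1} = (4·0.866977 − 1.485011) / 3 = 0.660966

0.6610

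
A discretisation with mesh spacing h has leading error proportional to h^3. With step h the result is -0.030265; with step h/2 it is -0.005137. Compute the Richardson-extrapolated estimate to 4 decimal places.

-0.0015

Extrapolated value = (8·A(h/2) − A(h)) / (8 − 1)
= (8·(-0.005137) − (-0.030265)) / 7
= -0.010831 / 7 = -0.001547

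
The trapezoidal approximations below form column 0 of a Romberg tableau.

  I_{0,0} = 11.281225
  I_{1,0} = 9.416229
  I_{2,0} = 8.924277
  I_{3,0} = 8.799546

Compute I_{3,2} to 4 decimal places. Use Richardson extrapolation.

I_{2,1} = (4·8.924277 − 9.416229) / 3 = 8.760293
I_{3,1} = (4·8.799546 − 8.924277) / 3 = 8.757969
I_{3,2} = 8.757969 + (8.757969 − 8.760293)/15 = 8.757814

8.7578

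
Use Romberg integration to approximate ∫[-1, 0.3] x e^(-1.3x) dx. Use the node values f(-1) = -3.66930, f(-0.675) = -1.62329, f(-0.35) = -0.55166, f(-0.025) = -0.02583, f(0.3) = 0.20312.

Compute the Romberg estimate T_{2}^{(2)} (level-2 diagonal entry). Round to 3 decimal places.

T_{0}^{(0)} (trapezoid, 1 panel, h=1.3000): -2.25302
T_{1}^{(0)} (trapezoid, 2 panels, h=0.6500): -1.48509
T_{2}^{(0)} (trapezoid, 4 panels, h=0.3250): -1.27851
T_{1}^{(1)} = -1.48509 + (-1.48509 − (-2.25302))/3 = -1.22911
T_{2}^{(1)} = -1.27851 + (-1.27851 − (-1.48509))/3 = -1.20965
T_{2}^{(2)} = -1.20965 + (-1.20965 − (-1.22911))/15 = -1.20835

-1.208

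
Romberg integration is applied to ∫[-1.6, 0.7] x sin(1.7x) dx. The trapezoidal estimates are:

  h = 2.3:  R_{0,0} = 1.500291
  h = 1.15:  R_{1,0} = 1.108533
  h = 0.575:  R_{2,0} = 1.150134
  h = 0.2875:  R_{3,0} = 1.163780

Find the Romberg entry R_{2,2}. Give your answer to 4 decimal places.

Richardson extrapolation on the trapezoidal column (denominator 4−1=3):
R_{1,1} = 1.108533 + (1.108533 − 1.500291)/3 = 0.977947
R_{2,1} = (4·1.150134 − 1.108533) / 3 = 1.164001
R_{2,2} = (16·1.164001 − 0.977947) / 15 = 1.176405

1.1764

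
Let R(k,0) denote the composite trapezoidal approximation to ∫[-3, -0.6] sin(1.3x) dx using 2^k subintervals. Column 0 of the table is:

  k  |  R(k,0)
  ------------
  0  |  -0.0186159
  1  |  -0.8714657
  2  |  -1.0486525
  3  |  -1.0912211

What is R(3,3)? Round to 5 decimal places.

-1.10527

Richardson extrapolation on the trapezoidal column (denominator 4−1=3):
R(1,1) = (4·(-0.8714657) − (-0.0186159)) / 3 = -1.1557490
R(2,1) = (4·(-1.0486525) − (-0.8714657)) / 3 = -1.1077148
R(3,1) = -1.0912211 + (-1.0912211 − (-1.0486525))/3 = -1.1054106
R(2,2) = -1.1077148 + (-1.1077148 − (-1.1557490))/15 = -1.1045125
R(3,2) = -1.1054106 + (-1.1054106 − (-1.1077148))/15 = -1.1052570
R(3,3) = (64·(-1.1052570) − (-1.1045125)) / 63 = -1.1052688
(Column j=1 coincides with Simpson's rule on the same nodes.)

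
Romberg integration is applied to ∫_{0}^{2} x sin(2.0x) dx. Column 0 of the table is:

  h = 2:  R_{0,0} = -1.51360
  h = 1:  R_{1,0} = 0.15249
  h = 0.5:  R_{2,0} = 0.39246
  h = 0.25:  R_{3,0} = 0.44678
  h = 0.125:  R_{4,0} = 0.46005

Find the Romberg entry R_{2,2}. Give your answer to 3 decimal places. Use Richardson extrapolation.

Richardson extrapolation on the trapezoidal column (denominator 4−1=3):
R_{1,1} = (4·0.15249 − (-1.51360)) / 3 = 0.70785
R_{2,1} = 0.39246 + (0.39246 − 0.15249)/3 = 0.47245
R_{2,2} = (16·0.47245 − 0.70785) / 15 = 0.45676

0.457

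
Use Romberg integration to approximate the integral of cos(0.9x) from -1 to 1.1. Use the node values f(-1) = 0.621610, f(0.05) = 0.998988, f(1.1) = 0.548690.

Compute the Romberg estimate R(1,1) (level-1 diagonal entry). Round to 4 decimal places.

R(0,0) (trapezoid, 1 panel, h=2.1000): 1.228815
R(1,0) (trapezoid, 2 panels, h=1.0500): 1.663345
R(1,1) = 1.663345 + (1.663345 − 1.228815)/3 = 1.808188

1.8082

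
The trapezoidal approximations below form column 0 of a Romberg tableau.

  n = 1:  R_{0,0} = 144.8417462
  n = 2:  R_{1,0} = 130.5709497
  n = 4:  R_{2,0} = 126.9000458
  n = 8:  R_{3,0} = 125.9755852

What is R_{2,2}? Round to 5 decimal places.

Richardson extrapolation on the trapezoidal column (denominator 4−1=3):
R_{1,1} = 130.5709497 + (130.5709497 − 144.8417462)/3 = 125.8140175
R_{2,1} = (4·126.9000458 − 130.5709497) / 3 = 125.6764112
R_{2,2} = 125.6764112 + (125.6764112 − 125.8140175)/15 = 125.6672374

125.66724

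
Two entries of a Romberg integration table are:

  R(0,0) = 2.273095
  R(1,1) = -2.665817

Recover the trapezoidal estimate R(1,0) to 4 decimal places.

From R(1,1) = (4·R(1,0) − R(0,0))/3, solve for R(1,0):
4·R(1,0) = 3·(-2.665817) + 2.273095 = -5.724356
R(1,0) = -1.431089

-1.4311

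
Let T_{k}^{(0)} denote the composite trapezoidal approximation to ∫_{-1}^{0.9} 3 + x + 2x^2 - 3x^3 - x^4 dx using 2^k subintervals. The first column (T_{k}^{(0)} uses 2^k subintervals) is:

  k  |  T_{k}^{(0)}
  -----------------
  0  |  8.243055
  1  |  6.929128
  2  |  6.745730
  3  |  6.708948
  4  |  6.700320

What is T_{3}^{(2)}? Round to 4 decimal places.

T_{2}^{(1)} = (4·6.745730 − 6.929128) / 3 = 6.684597
T_{3}^{(1)} = (4·6.708948 − 6.745730) / 3 = 6.696687
T_{3}^{(2)} = (16·6.696687 − 6.684597) / 15 = 6.697493

6.6975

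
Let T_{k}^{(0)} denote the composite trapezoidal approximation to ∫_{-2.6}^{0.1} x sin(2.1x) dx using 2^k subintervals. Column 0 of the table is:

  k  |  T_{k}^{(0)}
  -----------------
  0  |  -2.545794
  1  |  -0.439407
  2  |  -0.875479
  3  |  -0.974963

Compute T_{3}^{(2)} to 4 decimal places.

-1.0073

T_{2}^{(1)} = -0.875479 + (-0.875479 − (-0.439407))/3 = -1.020836
T_{3}^{(1)} = (4·(-0.974963) − (-0.875479)) / 3 = -1.008124
T_{3}^{(2)} = (16·(-1.008124) − (-1.020836)) / 15 = -1.007277
(Column j=1 coincides with Simpson's rule on the same nodes.)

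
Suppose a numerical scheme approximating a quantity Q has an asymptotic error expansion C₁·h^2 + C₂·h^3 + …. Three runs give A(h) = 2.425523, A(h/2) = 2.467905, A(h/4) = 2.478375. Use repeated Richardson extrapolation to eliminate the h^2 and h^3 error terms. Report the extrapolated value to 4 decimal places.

2.4818

First eliminate the h^2 term (factor 2^2 = 4):
  B₁ = (4·2.467905 − 2.425523)/3 = 2.482032
  B₂ = (4·2.478375 − 2.467905)/3 = 2.481865
Then eliminate the h^3 term (factor 2^3 = 8):
  (8·2.481865 − 2.482032)/7 = 2.481841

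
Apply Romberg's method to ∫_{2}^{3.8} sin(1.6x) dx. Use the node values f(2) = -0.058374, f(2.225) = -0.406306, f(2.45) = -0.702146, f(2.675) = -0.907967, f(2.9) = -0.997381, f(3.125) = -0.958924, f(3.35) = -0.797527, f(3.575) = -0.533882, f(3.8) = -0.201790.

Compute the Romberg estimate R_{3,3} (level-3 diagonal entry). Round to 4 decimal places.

-1.2361

R_{0,0} (trapezoid, 1 panel, h=1.8000): -0.234148
R_{1,0} (trapezoid, 2 panels, h=0.9000): -1.014717
R_{2,0} (trapezoid, 4 panels, h=0.4500): -1.182211
R_{3,0} (trapezoid, 8 panels, h=0.2250): -1.222698
R_{1,1} = -1.014717 + (-1.014717 − (-0.234148))/3 = -1.274907
R_{2,1} = -1.182211 + (-1.182211 − (-1.014717))/3 = -1.238042
R_{3,1} = -1.222698 + (-1.222698 − (-1.182211))/3 = -1.236194
R_{2,2} = -1.238042 + (-1.238042 − (-1.274907))/15 = -1.235584
R_{3,2} = -1.236194 + (-1.236194 − (-1.238042))/15 = -1.236071
R_{3,3} = -1.236071 + (-1.236071 − (-1.235584))/63 = -1.236079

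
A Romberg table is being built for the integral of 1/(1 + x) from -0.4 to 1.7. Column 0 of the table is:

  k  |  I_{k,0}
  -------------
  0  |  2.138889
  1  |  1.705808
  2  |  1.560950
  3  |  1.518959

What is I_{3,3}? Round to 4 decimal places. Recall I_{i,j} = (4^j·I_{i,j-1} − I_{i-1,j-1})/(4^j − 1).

1.5044

I_{1,1} = (4·1.705808 − 2.138889) / 3 = 1.561448
I_{2,1} = (4·1.560950 − 1.705808) / 3 = 1.512664
I_{3,1} = 1.518959 + (1.518959 − 1.560950)/3 = 1.504962
I_{2,2} = 1.512664 + (1.512664 − 1.561448)/15 = 1.509412
I_{3,2} = (16·1.504962 − 1.512664) / 15 = 1.504449
I_{3,3} = 1.504449 + (1.504449 − 1.509412)/63 = 1.504370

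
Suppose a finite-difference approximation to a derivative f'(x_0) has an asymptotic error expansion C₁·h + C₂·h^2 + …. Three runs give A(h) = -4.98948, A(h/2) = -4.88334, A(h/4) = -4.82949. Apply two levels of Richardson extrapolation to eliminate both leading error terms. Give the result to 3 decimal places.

First eliminate the h term (factor 2^1 = 2):
  B₁ = (2·(-4.88334) − (-4.98948))/1 = -4.77720
  B₂ = (2·(-4.82949) − (-4.88334))/1 = -4.77564
Then eliminate the h^2 term (factor 2^2 = 4):
  (4·(-4.77564) − (-4.77720))/3 = -4.77512

-4.775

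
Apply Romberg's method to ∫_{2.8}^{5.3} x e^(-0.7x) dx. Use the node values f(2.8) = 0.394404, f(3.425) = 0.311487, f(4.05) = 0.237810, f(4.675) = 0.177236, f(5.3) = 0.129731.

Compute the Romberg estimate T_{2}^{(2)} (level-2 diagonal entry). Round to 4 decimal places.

T_{0}^{(0)} (trapezoid, 1 panel, h=2.5000): 0.655169
T_{1}^{(0)} (trapezoid, 2 panels, h=1.2500): 0.624847
T_{2}^{(0)} (trapezoid, 4 panels, h=0.6250): 0.617875
T_{1}^{(1)} = 0.624847 + (0.624847 − 0.655169)/3 = 0.614740
T_{2}^{(1)} = 0.617875 + (0.617875 − 0.624847)/3 = 0.615551
T_{2}^{(2)} = 0.615551 + (0.615551 − 0.614740)/15 = 0.615605

0.6156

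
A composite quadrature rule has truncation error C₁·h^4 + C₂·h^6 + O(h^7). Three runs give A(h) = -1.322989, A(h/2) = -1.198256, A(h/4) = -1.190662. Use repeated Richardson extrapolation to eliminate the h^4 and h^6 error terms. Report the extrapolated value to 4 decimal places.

-1.1902

First eliminate the h^4 term (factor 2^4 = 16):
  B₁ = (16·(-1.198256) − (-1.322989))/15 = -1.189940
  B₂ = (16·(-1.190662) − (-1.198256))/15 = -1.190156
Then eliminate the h^6 term (factor 2^6 = 64):
  (64·(-1.190156) − (-1.189940))/63 = -1.190159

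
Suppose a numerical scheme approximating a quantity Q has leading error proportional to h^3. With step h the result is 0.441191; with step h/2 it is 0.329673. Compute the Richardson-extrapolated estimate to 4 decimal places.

Extrapolated value = (8·A(h/2) − A(h)) / (8 − 1)
= (8·0.329673 − 0.441191) / 7
= 2.196193 / 7 = 0.313742

0.3137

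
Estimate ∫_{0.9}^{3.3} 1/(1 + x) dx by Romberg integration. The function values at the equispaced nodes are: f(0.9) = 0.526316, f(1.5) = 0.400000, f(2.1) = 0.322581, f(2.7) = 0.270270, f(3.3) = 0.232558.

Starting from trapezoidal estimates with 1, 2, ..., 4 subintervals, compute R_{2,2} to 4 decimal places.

R_{0,0} (trapezoid, 1 panel, h=2.4000): 0.910649
R_{1,0} (trapezoid, 2 panels, h=1.2000): 0.842422
R_{2,0} (trapezoid, 4 panels, h=0.6000): 0.823373
R_{1,1} = 0.842422 + (0.842422 − 0.910649)/3 = 0.819680
R_{2,1} = 0.823373 + (0.823373 − 0.842422)/3 = 0.817023
R_{2,2} = 0.817023 + (0.817023 − 0.819680)/15 = 0.816846

0.8168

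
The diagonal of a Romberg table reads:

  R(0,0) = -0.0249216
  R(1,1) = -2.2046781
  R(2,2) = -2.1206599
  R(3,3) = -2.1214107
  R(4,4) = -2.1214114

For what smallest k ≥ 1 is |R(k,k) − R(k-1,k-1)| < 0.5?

|R(1,1) − R(0,0)| = 2.1797565 ≥ 0.5
|R(2,2) − R(1,1)| = 0.0840182 < 0.5

k = 2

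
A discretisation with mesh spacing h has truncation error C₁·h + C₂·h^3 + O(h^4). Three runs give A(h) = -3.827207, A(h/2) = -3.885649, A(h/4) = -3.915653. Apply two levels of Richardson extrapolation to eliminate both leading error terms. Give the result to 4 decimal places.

-3.9459

First eliminate the h term (factor 2^1 = 2):
  B₁ = (2·(-3.885649) − (-3.827207))/1 = -3.944091
  B₂ = (2·(-3.915653) − (-3.885649))/1 = -3.945657
Then eliminate the h^3 term (factor 2^3 = 8):
  (8·(-3.945657) − (-3.944091))/7 = -3.945881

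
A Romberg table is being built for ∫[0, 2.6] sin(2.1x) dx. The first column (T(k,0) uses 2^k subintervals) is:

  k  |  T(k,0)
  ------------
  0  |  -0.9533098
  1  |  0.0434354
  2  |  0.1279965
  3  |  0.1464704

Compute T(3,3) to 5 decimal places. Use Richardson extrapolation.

Richardson extrapolation on the trapezoidal column (denominator 4−1=3):
T(1,1) = 0.0434354 + (0.0434354 − (-0.9533098))/3 = 0.3756838
T(2,1) = 0.1279965 + (0.1279965 − 0.0434354)/3 = 0.1561835
T(3,1) = 0.1464704 + (0.1464704 − 0.1279965)/3 = 0.1526284
T(2,2) = 0.1561835 + (0.1561835 − 0.3756838)/15 = 0.1415501
T(3,2) = (16·0.1526284 − 0.1561835) / 15 = 0.1523914
T(3,3) = 0.1523914 + (0.1523914 − 0.1415501)/63 = 0.1525635

0.15256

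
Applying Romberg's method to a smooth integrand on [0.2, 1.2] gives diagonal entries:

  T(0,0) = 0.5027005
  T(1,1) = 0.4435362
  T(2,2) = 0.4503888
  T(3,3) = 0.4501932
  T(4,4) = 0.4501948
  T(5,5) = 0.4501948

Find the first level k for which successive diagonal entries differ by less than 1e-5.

k = 4

|T(1,1) − T(0,0)| = 0.0591643 ≥ 1e-5
|T(2,2) − T(1,1)| = 0.0068526 ≥ 1e-5
|T(3,3) − T(2,2)| = 0.0001956 ≥ 1e-5
|T(4,4) − T(3,3)| = 0.0000016 < 1e-5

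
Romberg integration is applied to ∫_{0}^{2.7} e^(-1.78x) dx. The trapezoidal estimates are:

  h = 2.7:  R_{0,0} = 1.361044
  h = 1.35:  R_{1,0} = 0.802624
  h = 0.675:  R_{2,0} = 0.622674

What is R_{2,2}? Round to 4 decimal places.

Richardson extrapolation on the trapezoidal column (denominator 4−1=3):
R_{1,1} = (4·0.802624 − 1.361044) / 3 = 0.616484
R_{2,1} = 0.622674 + (0.622674 − 0.802624)/3 = 0.562691
R_{2,2} = (16·0.562691 − 0.616484) / 15 = 0.559105

0.5591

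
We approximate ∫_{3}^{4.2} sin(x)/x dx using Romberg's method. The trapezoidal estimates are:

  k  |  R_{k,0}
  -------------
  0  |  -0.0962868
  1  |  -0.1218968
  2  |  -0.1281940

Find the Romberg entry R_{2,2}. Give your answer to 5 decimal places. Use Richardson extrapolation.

-0.13028

R_{1,1} = (4·(-0.1218968) − (-0.0962868)) / 3 = -0.1304335
R_{2,1} = -0.1281940 + (-0.1281940 − (-0.1218968))/3 = -0.1302931
R_{2,2} = (16·(-0.1302931) − (-0.1304335)) / 15 = -0.1302837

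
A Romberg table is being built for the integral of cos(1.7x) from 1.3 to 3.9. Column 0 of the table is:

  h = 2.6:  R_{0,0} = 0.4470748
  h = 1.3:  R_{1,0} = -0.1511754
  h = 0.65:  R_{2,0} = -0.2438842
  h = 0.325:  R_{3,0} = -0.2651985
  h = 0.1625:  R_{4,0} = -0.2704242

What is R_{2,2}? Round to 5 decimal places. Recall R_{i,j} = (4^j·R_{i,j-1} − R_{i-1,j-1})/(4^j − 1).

Richardson extrapolation on the trapezoidal column (denominator 4−1=3):
R_{1,1} = (4·(-0.1511754) − 0.4470748) / 3 = -0.3505921
R_{2,1} = -0.2438842 + (-0.2438842 − (-0.1511754))/3 = -0.2747871
R_{2,2} = -0.2747871 + (-0.2747871 − (-0.3505921))/15 = -0.2697334

-0.26973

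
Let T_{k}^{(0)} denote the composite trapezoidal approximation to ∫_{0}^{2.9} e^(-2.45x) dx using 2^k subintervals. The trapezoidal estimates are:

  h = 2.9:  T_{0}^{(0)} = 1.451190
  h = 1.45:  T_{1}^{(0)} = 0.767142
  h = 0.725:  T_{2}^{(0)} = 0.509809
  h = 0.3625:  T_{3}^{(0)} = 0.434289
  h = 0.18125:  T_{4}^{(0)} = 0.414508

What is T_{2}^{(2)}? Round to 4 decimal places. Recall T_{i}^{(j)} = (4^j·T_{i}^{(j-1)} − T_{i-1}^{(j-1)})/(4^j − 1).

0.4164

Richardson extrapolation on the trapezoidal column (denominator 4−1=3):
T_{1}^{(1)} = 0.767142 + (0.767142 − 1.451190)/3 = 0.539126
T_{2}^{(1)} = (4·0.509809 − 0.767142) / 3 = 0.424031
T_{2}^{(2)} = (16·0.424031 − 0.539126) / 15 = 0.416358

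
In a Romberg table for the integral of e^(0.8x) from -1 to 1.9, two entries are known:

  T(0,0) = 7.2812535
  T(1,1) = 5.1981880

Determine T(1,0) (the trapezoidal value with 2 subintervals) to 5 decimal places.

From T(1,1) = (4·T(1,0) − T(0,0))/3, solve for T(1,0):
4·T(1,0) = 3·5.1981880 + 7.2812535 = 22.8758175
T(1,0) = 5.7189544

5.71895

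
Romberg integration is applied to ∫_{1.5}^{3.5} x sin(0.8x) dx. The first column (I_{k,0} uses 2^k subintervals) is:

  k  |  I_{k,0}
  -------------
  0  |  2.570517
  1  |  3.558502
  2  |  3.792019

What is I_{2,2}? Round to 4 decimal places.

3.8687

Richardson extrapolation on the trapezoidal column (denominator 4−1=3):
I_{1,1} = (4·3.558502 − 2.570517) / 3 = 3.887830
I_{2,1} = (4·3.792019 − 3.558502) / 3 = 3.869858
I_{2,2} = (16·3.869858 − 3.887830) / 15 = 3.868660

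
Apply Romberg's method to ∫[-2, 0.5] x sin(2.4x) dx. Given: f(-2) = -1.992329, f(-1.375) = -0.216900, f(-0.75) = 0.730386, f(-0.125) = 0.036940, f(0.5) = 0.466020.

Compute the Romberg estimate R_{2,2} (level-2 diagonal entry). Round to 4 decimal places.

-0.2133

R_{0,0} (trapezoid, 1 panel, h=2.5000): -1.907886
R_{1,0} (trapezoid, 2 panels, h=1.2500): -0.040961
R_{2,0} (trapezoid, 4 panels, h=0.6250): -0.132955
R_{1,1} = -0.040961 + (-0.040961 − (-1.907886))/3 = 0.581347
R_{2,1} = -0.132955 + (-0.132955 − (-0.040961))/3 = -0.163620
R_{2,2} = -0.163620 + (-0.163620 − 0.581347)/15 = -0.213284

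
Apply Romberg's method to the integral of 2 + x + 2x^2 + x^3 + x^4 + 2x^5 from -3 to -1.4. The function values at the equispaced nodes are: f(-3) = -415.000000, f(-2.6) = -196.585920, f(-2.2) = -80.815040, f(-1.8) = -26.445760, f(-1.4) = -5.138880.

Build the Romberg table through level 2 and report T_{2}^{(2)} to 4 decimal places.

T_{0}^{(0)} (trapezoid, 1 panel, h=1.6000): -336.111104
T_{1}^{(0)} (trapezoid, 2 panels, h=0.8000): -232.707584
T_{2}^{(0)} (trapezoid, 4 panels, h=0.4000): -205.566464
T_{1}^{(1)} = -232.707584 + (-232.707584 − (-336.111104))/3 = -198.239744
T_{2}^{(1)} = -205.566464 + (-205.566464 − (-232.707584))/3 = -196.519424
T_{2}^{(2)} = -196.519424 + (-196.519424 − (-198.239744))/15 = -196.404736

-196.4047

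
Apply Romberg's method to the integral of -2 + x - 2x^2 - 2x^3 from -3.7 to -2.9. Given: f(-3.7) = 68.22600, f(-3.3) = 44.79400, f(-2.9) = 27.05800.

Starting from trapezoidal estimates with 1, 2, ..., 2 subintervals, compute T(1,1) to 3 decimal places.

36.595

T(0,0) (trapezoid, 1 panel, h=0.8000): 38.11360
T(1,0) (trapezoid, 2 panels, h=0.4000): 36.97440
T(1,1) = 36.97440 + (36.97440 − 38.11360)/3 = 36.59467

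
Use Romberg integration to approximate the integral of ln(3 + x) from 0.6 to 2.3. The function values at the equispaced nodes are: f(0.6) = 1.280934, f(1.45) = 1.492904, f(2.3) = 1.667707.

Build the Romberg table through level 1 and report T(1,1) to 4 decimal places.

2.5274

T(0,0) (trapezoid, 1 panel, h=1.7000): 2.506345
T(1,0) (trapezoid, 2 panels, h=0.8500): 2.522141
T(1,1) = 2.522141 + (2.522141 − 2.506345)/3 = 2.527406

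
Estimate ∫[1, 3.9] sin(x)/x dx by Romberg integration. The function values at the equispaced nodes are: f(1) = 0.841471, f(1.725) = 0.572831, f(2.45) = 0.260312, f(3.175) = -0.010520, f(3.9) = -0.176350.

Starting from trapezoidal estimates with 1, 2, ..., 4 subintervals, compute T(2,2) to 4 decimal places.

T(0,0) (trapezoid, 1 panel, h=2.9000): 0.964425
T(1,0) (trapezoid, 2 panels, h=1.4500): 0.859665
T(2,0) (trapezoid, 4 panels, h=0.7250): 0.837508
T(1,1) = 0.859665 + (0.859665 − 0.964425)/3 = 0.824745
T(2,1) = 0.837508 + (0.837508 − 0.859665)/3 = 0.830122
T(2,2) = 0.830122 + (0.830122 − 0.824745)/15 = 0.830480

0.8305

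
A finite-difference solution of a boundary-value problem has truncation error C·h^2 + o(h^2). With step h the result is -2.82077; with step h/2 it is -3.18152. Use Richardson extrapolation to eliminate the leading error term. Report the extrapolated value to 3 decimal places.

Extrapolated value = (4·A(h/2) − A(h)) / (4 − 1)
= (4·(-3.18152) − (-2.82077)) / 3
= -9.90531 / 3 = -3.30177

-3.302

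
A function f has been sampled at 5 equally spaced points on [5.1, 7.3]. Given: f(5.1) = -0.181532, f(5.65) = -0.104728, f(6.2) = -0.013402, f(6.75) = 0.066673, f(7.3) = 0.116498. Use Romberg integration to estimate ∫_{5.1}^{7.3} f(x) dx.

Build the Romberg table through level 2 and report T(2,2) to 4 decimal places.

-0.0448

T(0,0) (trapezoid, 1 panel, h=2.2000): -0.071537
T(1,0) (trapezoid, 2 panels, h=1.1000): -0.050511
T(2,0) (trapezoid, 4 panels, h=0.5500): -0.046186
T(1,1) = -0.050511 + (-0.050511 − (-0.071537))/3 = -0.043502
T(2,1) = -0.046186 + (-0.046186 − (-0.050511))/3 = -0.044744
T(2,2) = -0.044744 + (-0.044744 − (-0.043502))/15 = -0.044827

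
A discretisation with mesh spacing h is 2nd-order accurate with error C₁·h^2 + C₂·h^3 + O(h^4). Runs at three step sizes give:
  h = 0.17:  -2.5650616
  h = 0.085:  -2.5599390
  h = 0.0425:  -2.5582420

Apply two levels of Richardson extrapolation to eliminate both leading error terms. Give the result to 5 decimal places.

-2.55760

First eliminate the h^2 term (factor 2^2 = 4):
  B₁ = (4·(-2.5599390) − (-2.5650616))/3 = -2.5582315
  B₂ = (4·(-2.5582420) − (-2.5599390))/3 = -2.5576763
Then eliminate the h^3 term (factor 2^3 = 8):
  (8·(-2.5576763) − (-2.5582315))/7 = -2.5575970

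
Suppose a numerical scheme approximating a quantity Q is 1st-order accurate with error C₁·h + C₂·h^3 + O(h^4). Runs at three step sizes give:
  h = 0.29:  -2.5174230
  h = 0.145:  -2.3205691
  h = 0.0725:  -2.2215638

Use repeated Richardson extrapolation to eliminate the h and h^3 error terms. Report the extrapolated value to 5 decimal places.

First eliminate the h term (factor 2^1 = 2):
  B₁ = (2·(-2.3205691) − (-2.5174230))/1 = -2.1237152
  B₂ = (2·(-2.2215638) − (-2.3205691))/1 = -2.1225585
Then eliminate the h^3 term (factor 2^3 = 8):
  (8·(-2.1225585) − (-2.1237152))/7 = -2.1223933

-2.12239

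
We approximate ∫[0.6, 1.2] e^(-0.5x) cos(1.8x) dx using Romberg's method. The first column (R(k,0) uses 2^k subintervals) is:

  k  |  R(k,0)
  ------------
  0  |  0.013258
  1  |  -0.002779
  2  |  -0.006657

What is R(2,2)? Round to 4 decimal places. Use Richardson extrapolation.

-0.0079

R(1,1) = (4·(-0.002779) − 0.013258) / 3 = -0.008125
R(2,1) = (4·(-0.006657) − (-0.002779)) / 3 = -0.007950
R(2,2) = (16·(-0.007950) − (-0.008125)) / 15 = -0.007938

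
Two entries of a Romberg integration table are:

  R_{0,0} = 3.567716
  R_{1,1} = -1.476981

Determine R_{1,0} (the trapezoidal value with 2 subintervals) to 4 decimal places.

From R_{1,1} = (4·R_{1,0} − R_{0,0})/3, solve for R_{1,0}:
4·R_{1,0} = 3·(-1.476981) + 3.567716 = -0.863227
R_{1,0} = -0.215807

-0.2158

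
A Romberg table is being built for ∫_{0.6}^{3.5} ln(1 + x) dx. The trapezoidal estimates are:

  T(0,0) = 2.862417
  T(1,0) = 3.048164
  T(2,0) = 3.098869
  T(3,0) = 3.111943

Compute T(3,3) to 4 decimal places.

Richardson extrapolation on the trapezoidal column (denominator 4−1=3):
T(1,1) = 3.048164 + (3.048164 − 2.862417)/3 = 3.110080
T(2,1) = 3.098869 + (3.098869 − 3.048164)/3 = 3.115771
T(3,1) = 3.111943 + (3.111943 − 3.098869)/3 = 3.116301
T(2,2) = (16·3.115771 − 3.110080) / 15 = 3.116150
T(3,2) = (16·3.116301 − 3.115771) / 15 = 3.116336
T(3,3) = (64·3.116336 − 3.116150) / 63 = 3.116339
(Column j=1 coincides with Simpson's rule on the same nodes.)

3.1163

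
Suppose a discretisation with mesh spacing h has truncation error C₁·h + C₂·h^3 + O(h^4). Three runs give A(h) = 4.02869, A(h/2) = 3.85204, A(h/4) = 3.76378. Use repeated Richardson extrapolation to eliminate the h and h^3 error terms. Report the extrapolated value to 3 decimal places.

3.676

First eliminate the h term (factor 2^1 = 2):
  B₁ = (2·3.85204 − 4.02869)/1 = 3.67539
  B₂ = (2·3.76378 − 3.85204)/1 = 3.67552
Then eliminate the h^3 term (factor 2^3 = 8):
  (8·3.67552 − 3.67539)/7 = 3.67554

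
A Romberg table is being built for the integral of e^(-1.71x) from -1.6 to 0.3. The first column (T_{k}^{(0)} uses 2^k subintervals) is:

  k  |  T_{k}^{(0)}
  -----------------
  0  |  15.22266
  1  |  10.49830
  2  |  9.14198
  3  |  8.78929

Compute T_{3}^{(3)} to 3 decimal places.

Richardson extrapolation on the trapezoidal column (denominator 4−1=3):
T_{1}^{(1)} = (4·10.49830 − 15.22266) / 3 = 8.92351
T_{2}^{(1)} = 9.14198 + (9.14198 − 10.49830)/3 = 8.68987
T_{3}^{(1)} = (4·8.78929 − 9.14198) / 3 = 8.67173
T_{2}^{(2)} = (16·8.68987 − 8.92351) / 15 = 8.67429
T_{3}^{(2)} = (16·8.67173 − 8.68987) / 15 = 8.67052
T_{3}^{(3)} = 8.67052 + (8.67052 − 8.67429)/63 = 8.67046

8.670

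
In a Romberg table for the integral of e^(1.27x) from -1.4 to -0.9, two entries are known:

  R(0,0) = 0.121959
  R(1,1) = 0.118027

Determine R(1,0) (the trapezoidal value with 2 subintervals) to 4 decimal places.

0.1190

From R(1,1) = (4·R(1,0) − R(0,0))/3, solve for R(1,0):
4·R(1,0) = 3·0.118027 + 0.121959 = 0.476040
R(1,0) = 0.119010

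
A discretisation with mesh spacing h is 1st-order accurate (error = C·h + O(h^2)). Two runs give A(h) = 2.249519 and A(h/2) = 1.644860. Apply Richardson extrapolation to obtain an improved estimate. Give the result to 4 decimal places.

1.0402

The leading error scales as h; refining by a factor of 2 reduces it by 2^1 = 2.
Extrapolated value = (2·A(h/2) − A(h)) / (2 − 1)
= (2·1.644860 − 2.249519) / 1
= 1.040201 / 1 = 1.040201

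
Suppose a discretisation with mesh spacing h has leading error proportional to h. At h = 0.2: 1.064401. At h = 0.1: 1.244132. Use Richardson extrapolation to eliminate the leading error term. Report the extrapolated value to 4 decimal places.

The leading error scales as h; refining by a factor of 2 reduces it by 2^1 = 2.
Extrapolated value = (2·A(h/2) − A(h)) / (2 − 1)
= (2·1.244132 − 1.064401) / 1
= 1.423863 / 1 = 1.423863

1.4239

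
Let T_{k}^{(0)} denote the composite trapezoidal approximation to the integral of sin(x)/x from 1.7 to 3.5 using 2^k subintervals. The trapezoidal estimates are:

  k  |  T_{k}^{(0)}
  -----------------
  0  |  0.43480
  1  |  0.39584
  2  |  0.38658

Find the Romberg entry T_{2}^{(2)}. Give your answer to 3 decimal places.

0.384

T_{1}^{(1)} = 0.39584 + (0.39584 − 0.43480)/3 = 0.38285
T_{2}^{(1)} = (4·0.38658 − 0.39584) / 3 = 0.38349
T_{2}^{(2)} = (16·0.38349 − 0.38285) / 15 = 0.38353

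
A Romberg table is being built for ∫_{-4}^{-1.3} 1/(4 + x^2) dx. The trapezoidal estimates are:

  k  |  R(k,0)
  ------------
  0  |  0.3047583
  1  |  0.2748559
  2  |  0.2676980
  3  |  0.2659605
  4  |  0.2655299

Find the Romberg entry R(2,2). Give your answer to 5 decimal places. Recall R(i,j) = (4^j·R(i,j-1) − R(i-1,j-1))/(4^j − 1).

R(1,1) = 0.2748559 + (0.2748559 − 0.3047583)/3 = 0.2648884
R(2,1) = 0.2676980 + (0.2676980 − 0.2748559)/3 = 0.2653120
R(2,2) = 0.2653120 + (0.2653120 − 0.2648884)/15 = 0.2653402

0.26534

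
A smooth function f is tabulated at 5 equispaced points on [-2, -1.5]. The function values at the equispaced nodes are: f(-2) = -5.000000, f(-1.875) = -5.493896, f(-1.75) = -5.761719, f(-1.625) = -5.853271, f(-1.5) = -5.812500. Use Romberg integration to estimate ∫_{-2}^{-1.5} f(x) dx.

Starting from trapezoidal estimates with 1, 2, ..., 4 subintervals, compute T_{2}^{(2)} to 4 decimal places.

T_{0}^{(0)} (trapezoid, 1 panel, h=0.5000): -2.703125
T_{1}^{(0)} (trapezoid, 2 panels, h=0.2500): -2.791992
T_{2}^{(0)} (trapezoid, 4 panels, h=0.1250): -2.814392
T_{1}^{(1)} = -2.791992 + (-2.791992 − (-2.703125))/3 = -2.821614
T_{2}^{(1)} = -2.814392 + (-2.814392 − (-2.791992))/3 = -2.821859
T_{2}^{(2)} = -2.821859 + (-2.821859 − (-2.821614))/15 = -2.821875

-2.8219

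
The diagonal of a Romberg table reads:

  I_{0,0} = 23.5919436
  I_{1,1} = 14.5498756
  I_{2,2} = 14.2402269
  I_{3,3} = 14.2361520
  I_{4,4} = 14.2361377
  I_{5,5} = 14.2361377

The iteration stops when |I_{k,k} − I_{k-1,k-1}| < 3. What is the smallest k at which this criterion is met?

|I_{1,1} − I_{0,0}| = 9.0420680 ≥ 3
|I_{2,2} − I_{1,1}| = 0.3096487 < 3

k = 2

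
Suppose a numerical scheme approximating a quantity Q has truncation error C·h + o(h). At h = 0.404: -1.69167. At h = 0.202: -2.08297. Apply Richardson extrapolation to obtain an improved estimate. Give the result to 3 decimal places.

-2.474

The leading error scales as h; refining by a factor of 2 reduces it by 2^1 = 2.
Extrapolated value = (2·A(h/2) − A(h)) / (2 − 1)
= (2·(-2.08297) − (-1.69167)) / 1
= -2.47427 / 1 = -2.47427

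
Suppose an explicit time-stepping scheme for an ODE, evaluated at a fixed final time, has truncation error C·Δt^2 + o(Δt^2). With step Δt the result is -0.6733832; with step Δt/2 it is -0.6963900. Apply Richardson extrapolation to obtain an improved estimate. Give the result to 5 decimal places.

Extrapolated value = (4·A(Δt/2) − A(Δt)) / (4 − 1)
= (4·(-0.6963900) − (-0.6733832)) / 3
= -2.1121768 / 3 = -0.7040589

-0.70406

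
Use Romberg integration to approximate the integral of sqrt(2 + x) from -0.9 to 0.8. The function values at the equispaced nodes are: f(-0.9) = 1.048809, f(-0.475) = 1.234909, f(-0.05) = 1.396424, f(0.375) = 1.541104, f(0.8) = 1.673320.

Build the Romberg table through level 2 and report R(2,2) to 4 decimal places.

R(0,0) (trapezoid, 1 panel, h=1.7000): 2.313810
R(1,0) (trapezoid, 2 panels, h=0.8500): 2.343865
R(2,0) (trapezoid, 4 panels, h=0.4250): 2.351738
R(1,1) = 2.343865 + (2.343865 − 2.313810)/3 = 2.353883
R(2,1) = 2.351738 + (2.351738 − 2.343865)/3 = 2.354362
R(2,2) = 2.354362 + (2.354362 − 2.353883)/15 = 2.354394

2.3544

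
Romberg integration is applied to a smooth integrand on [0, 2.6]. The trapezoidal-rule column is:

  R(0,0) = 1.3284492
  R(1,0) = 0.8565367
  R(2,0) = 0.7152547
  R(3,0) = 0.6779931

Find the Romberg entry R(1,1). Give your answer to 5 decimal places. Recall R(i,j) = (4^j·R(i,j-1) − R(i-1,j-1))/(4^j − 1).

Richardson extrapolation on the trapezoidal column (denominator 4−1=3):
R(1,1) = 0.8565367 + (0.8565367 − 1.3284492)/3 = 0.6992325

0.69923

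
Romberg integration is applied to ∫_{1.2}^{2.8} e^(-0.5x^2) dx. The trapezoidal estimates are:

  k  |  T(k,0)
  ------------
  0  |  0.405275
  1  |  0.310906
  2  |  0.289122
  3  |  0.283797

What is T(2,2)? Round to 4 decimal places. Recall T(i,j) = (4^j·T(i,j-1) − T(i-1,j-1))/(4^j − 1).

Richardson extrapolation on the trapezoidal column (denominator 4−1=3):
T(1,1) = (4·0.310906 − 0.405275) / 3 = 0.279450
T(2,1) = (4·0.289122 − 0.310906) / 3 = 0.281861
T(2,2) = (16·0.281861 − 0.279450) / 15 = 0.282022
(Column j=1 coincides with Simpson's rule on the same nodes.)

0.2820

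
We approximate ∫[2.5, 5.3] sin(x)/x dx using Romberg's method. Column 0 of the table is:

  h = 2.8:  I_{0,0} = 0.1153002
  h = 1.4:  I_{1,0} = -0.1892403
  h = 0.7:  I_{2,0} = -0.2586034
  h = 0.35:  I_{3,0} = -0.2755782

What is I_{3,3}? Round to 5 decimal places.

-0.28121

Richardson extrapolation on the trapezoidal column (denominator 4−1=3):
I_{1,1} = (4·(-0.1892403) − 0.1153002) / 3 = -0.2907538
I_{2,1} = (4·(-0.2586034) − (-0.1892403)) / 3 = -0.2817244
I_{3,1} = (4·(-0.2755782) − (-0.2586034)) / 3 = -0.2812365
I_{2,2} = (16·(-0.2817244) − (-0.2907538)) / 15 = -0.2811224
I_{3,2} = (16·(-0.2812365) − (-0.2817244)) / 15 = -0.2812040
I_{3,3} = -0.2812040 + (-0.2812040 − (-0.2811224))/63 = -0.2812053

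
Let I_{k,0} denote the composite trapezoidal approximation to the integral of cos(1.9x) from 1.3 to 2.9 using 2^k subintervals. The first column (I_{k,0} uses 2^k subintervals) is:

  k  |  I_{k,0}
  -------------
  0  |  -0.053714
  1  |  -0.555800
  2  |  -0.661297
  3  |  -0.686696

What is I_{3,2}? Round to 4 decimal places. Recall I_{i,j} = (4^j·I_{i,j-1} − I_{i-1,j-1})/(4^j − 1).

-0.6951

Richardson extrapolation on the trapezoidal column (denominator 4−1=3):
I_{2,1} = (4·(-0.661297) − (-0.555800)) / 3 = -0.696463
I_{3,1} = (4·(-0.686696) − (-0.661297)) / 3 = -0.695162
I_{3,2} = -0.695162 + (-0.695162 − (-0.696463))/15 = -0.695075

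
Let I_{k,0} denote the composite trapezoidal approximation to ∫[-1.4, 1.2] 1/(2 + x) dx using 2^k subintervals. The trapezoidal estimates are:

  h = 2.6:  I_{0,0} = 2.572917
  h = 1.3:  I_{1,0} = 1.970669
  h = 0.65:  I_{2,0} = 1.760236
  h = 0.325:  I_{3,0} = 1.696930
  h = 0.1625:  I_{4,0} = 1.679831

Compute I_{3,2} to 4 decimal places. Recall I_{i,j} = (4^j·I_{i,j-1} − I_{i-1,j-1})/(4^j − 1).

Richardson extrapolation on the trapezoidal column (denominator 4−1=3):
I_{2,1} = (4·1.760236 − 1.970669) / 3 = 1.690092
I_{3,1} = (4·1.696930 − 1.760236) / 3 = 1.675828
I_{3,2} = (16·1.675828 − 1.690092) / 15 = 1.674877
(Column j=1 coincides with Simpson's rule on the same nodes.)

1.6749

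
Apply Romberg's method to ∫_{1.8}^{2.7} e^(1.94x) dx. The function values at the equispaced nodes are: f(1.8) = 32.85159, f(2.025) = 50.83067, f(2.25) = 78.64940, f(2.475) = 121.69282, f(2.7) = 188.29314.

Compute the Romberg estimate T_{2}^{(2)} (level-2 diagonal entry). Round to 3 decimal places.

T_{0}^{(0)} (trapezoid, 1 panel, h=0.9000): 99.51513
T_{1}^{(0)} (trapezoid, 2 panels, h=0.4500): 85.14979
T_{2}^{(0)} (trapezoid, 4 panels, h=0.2250): 81.39268
T_{1}^{(1)} = 85.14979 + (85.14979 − 99.51513)/3 = 80.36134
T_{2}^{(1)} = 81.39268 + (81.39268 − 85.14979)/3 = 80.14031
T_{2}^{(2)} = 80.14031 + (80.14031 − 80.36134)/15 = 80.12557

80.126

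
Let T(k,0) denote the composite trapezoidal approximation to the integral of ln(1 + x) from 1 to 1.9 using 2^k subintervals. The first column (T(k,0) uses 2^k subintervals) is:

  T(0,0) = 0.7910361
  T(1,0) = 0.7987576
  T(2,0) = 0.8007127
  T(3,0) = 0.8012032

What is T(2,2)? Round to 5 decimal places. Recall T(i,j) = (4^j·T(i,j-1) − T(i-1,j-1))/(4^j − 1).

Richardson extrapolation on the trapezoidal column (denominator 4−1=3):
T(1,1) = (4·0.7987576 − 0.7910361) / 3 = 0.8013314
T(2,1) = 0.8007127 + (0.8007127 − 0.7987576)/3 = 0.8013644
T(2,2) = 0.8013644 + (0.8013644 − 0.8013314)/15 = 0.8013666
(Column j=1 coincides with Simpson's rule on the same nodes.)

0.80137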